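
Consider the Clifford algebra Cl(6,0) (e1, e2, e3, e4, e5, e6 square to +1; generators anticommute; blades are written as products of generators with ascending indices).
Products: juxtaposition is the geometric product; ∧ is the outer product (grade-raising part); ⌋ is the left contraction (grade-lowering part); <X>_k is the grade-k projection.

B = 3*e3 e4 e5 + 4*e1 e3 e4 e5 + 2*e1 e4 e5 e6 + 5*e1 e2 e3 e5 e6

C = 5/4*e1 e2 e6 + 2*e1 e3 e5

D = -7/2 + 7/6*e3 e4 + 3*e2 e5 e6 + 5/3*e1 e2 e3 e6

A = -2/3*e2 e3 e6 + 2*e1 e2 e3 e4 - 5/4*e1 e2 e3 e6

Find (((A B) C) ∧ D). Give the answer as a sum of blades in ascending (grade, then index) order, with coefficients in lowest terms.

step 1: 25/4*e5 + 10/3*e1 e5 + 8*e2 e5 - 6*e1 e2 e5 + 10*e4 e5 e6 + 5/2*e2 e3 e4 e5 - 4*e2 e3 e5 e6 - 3*e2 e4 e5 e6 + 4/3*e1 e2 e3 e4 e5 + 13/12*e1 e2 e4 e5 e6
step 2: 20/3*e3 + 25/2*e1 e3 + 12*e2 e3 + 8/3*e2 e4 - 65/48*e4 e5 + 15/2*e5 e6 - 16*e1 e2 e3 + 5*e1 e2 e4 + 8*e1 e2 e6 + 5*e1 e3 e5 + 15/4*e1 e4 e5 - 10*e1 e5 e6 + 25/6*e2 e5 e6 + 25/2*e1 e2 e4 e5 + 125/16*e1 e2 e5 e6 - 20*e1 e3 e4 e6 + 13/6*e2 e3 e4 e6 - 5/3*e3 e4 e5 e6 - 6*e1 e2 e3 e4 e6 - 25/8*e1 e3 e4 e5 e6
step 3: -70/3*e3 - 175/4*e1 e3 - 42*e2 e3 - 28/3*e2 e4 + 455/96*e4 e5 - 105/4*e5 e6 + 56*e1 e2 e3 - 35/2*e1 e2 e4 - 28*e1 e2 e6 - 35/2*e1 e3 e5 - 105/8*e1 e4 e5 + 35*e1 e5 e6 - 175/12*e2 e5 e6 - 175/4*e1 e2 e4 e5 - 875/32*e1 e2 e5 e6 + 70*e1 e3 e4 e6 - 91/12*e2 e3 e4 e6 - 20*e2 e3 e5 e6 + 175/12*e3 e4 e5 e6 + 91/3*e1 e2 e3 e4 e6 - 75/2*e1 e2 e3 e5 e6 - 35/48*e1 e3 e4 e5 e6 + 175/36*e2 e3 e4 e5 e6 + 1975/288*e1 e2 e3 e4 e5 e6
Answer: -70/3*e3 - 175/4*e1 e3 - 42*e2 e3 - 28/3*e2 e4 + 455/96*e4 e5 - 105/4*e5 e6 + 56*e1 e2 e3 - 35/2*e1 e2 e4 - 28*e1 e2 e6 - 35/2*e1 e3 e5 - 105/8*e1 e4 e5 + 35*e1 e5 e6 - 175/12*e2 e5 e6 - 175/4*e1 e2 e4 e5 - 875/32*e1 e2 e5 e6 + 70*e1 e3 e4 e6 - 91/12*e2 e3 e4 e6 - 20*e2 e3 e5 e6 + 175/12*e3 e4 e5 e6 + 91/3*e1 e2 e3 e4 e6 - 75/2*e1 e2 e3 e5 e6 - 35/48*e1 e3 e4 e5 e6 + 175/36*e2 e3 e4 e5 e6 + 1975/288*e1 e2 e3 e4 e5 e6


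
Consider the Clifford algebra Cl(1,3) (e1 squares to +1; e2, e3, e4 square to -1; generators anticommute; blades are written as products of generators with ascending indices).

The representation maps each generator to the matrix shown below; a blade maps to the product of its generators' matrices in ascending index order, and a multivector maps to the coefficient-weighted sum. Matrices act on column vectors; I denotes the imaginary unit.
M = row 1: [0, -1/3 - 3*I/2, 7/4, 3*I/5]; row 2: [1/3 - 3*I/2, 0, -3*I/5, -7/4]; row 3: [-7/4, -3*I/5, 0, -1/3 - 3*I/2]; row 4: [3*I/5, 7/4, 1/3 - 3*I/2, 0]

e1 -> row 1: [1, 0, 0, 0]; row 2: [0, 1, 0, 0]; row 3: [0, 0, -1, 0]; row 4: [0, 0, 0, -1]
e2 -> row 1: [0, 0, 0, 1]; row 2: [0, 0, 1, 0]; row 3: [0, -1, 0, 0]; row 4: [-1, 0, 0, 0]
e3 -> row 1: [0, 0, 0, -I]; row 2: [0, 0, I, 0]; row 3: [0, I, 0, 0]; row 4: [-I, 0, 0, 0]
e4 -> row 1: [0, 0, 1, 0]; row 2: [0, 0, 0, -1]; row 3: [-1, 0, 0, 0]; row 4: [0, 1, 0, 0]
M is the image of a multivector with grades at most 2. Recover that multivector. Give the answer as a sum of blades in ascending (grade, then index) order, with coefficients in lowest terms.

Method: the blade images are trace-orthogonal — tr(rho(e_A) rho(e_B)^-1) = 4 if A = B and 0 otherwise — and rho(e_A)^-1 = (e_A)^2 * rho(e_A) with (e_A)^2 = +1 or -1, so the coefficient of e_A in the preimage is (e_A)^2 * tr(M rho(e_A))/4.
Nonzero projections over blades of grade <= 2: e3: (e3)^2 = -1, tr(M rho(e3)) = 12/5, coefficient -3/5; e4: (e4)^2 = -1, tr(M rho(e4)) = -7, coefficient 7/4; e2 e4: (e2 e4)^2 = -1, tr(M rho(e2 e4)) = 4/3, coefficient -1/3; e3 e4: (e3 e4)^2 = -1, tr(M rho(e3 e4)) = -6, coefficient 3/2. Every other blade of grade <= 2 projects to 0.
Answer: -3/5*e3 + 7/4*e4 - 1/3*e2 e4 + 3/2*e3 e4


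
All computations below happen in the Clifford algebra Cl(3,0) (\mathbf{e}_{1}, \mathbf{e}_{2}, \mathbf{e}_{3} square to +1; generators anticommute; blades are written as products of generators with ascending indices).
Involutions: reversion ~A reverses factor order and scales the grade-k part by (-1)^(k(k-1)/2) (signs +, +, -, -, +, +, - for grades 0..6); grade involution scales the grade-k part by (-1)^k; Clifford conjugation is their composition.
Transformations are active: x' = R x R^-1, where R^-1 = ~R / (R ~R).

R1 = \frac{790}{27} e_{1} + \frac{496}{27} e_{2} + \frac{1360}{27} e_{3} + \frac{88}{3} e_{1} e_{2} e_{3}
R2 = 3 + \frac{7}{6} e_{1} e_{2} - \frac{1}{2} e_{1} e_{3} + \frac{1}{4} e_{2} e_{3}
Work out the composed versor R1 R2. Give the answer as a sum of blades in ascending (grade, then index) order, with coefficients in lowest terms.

Distribute over the terms of R1 (each basis-blade product reordered to ascending indices, repeated generators contracted through their squares):
(\frac{790}{27} e_{1}) R2 = \frac{790}{9} e_{1} + \frac{2765}{81} e_{2} - \frac{395}{27} e_{3} + \frac{395}{54} e_{1} e_{2} e_{3}
(\frac{496}{27} e_{2}) R2 = -\frac{1736}{81} e_{1} + \frac{496}{9} e_{2} + \frac{124}{27} e_{3} + \frac{248}{27} e_{1} e_{2} e_{3}
(\frac{1360}{27} e_{3}) R2 = \frac{680}{27} e_{1} - \frac{340}{27} e_{2} + \frac{1360}{9} e_{3} + \frac{4760}{81} e_{1} e_{2} e_{3}
(\frac{88}{3} e_{1} e_{2} e_{3}) R2 = -\frac{22}{3} e_{1} - \frac{44}{3} e_{2} - \frac{308}{9} e_{3} + 88 e_{1} e_{2} e_{3}
Summing the partial products and collecting blades:
Answer: \frac{6820}{81} e_{1} + \frac{5021}{81} e_{2} + \frac{2885}{27} e_{3} + \frac{26449}{162} e_{1} e_{2} e_{3}


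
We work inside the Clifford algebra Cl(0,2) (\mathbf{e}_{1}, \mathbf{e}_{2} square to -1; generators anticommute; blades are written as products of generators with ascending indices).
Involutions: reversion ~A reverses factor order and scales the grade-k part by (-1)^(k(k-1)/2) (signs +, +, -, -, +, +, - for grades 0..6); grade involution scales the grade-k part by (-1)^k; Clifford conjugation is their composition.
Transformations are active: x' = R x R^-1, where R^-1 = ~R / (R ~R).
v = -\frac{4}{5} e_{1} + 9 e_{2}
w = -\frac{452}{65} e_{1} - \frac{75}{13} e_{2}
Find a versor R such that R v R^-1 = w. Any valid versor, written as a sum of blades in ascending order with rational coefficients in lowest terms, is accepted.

Why this works: both vectors square to -\frac{2041}{25}, so q(v) = q(w) and R = v + w = -\frac{504}{65} e_{1} + \frac{42}{13} e_{2} carries v to w — its own direction survives, the complement (v - w)/2 flips.
Answer: -\frac{504}{65} e_{1} + \frac{42}{13} e_{2}


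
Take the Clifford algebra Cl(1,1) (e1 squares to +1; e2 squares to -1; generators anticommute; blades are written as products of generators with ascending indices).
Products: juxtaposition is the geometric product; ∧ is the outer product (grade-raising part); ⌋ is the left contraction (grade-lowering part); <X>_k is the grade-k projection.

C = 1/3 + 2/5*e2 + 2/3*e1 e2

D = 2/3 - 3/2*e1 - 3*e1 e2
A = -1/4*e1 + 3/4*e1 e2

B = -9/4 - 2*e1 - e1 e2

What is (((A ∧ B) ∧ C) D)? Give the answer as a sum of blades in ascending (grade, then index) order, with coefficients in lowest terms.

step 1: 9/16*e1 - 27/16*e1 e2
step 2: 3/16*e1 - 27/80*e1 e2
step 3: 117/160 + 1/8*e1 - 171/160*e2 - 9/40*e1 e2
Answer: 117/160 + 1/8*e1 - 171/160*e2 - 9/40*e1 e2


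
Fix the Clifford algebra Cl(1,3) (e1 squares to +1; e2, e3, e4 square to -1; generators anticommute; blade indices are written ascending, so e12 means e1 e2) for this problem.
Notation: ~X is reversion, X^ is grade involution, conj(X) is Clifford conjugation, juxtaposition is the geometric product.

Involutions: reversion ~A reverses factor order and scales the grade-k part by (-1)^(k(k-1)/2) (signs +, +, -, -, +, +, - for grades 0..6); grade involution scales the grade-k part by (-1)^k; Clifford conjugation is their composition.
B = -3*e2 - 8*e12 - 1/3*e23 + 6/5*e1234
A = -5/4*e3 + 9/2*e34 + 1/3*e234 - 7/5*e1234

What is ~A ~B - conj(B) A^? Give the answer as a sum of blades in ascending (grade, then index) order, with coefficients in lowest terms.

first term: 42/25 + 2/5*e1 - 5/12*e2 + 1/9*e4 + 27/5*e12 + 7/15*e14 - 15/4*e23 - 3/2*e24 - 61/5*e34 - 10*e123 + 3/2*e124 - 103/15*e134 + 27/2*e234 - 36*e1234
second term: 42/25 - 2/5*e1 - 5/12*e2 + 1/9*e4 - 27/5*e12 + 7/15*e14 + 15/4*e23 - 3/2*e24 - 51/5*e34 + 10*e123 + 3/2*e124 - 23/15*e134 + 27/2*e234 + 36*e1234
Answer: 4/5*e1 + 54/5*e12 - 15/2*e23 - 2*e34 - 20*e123 - 16/3*e134 - 72*e1234


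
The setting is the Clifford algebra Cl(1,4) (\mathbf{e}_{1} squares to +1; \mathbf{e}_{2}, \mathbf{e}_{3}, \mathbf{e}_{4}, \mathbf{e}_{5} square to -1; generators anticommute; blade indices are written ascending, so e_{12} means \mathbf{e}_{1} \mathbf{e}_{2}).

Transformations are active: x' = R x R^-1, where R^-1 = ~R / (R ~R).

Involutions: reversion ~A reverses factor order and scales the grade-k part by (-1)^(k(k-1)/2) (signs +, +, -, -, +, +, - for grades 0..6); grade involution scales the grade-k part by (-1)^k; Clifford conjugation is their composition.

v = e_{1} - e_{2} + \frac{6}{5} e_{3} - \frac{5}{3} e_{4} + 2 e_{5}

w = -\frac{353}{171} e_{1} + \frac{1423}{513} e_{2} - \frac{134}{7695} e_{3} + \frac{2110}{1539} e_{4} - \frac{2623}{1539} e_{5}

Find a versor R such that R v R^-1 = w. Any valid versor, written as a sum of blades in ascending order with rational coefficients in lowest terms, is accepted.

Key observation: q(v) = q(w) = -\frac{1849}{225} (sandwiches preserve the norm), so R = v + w = -\frac{182}{171} e_{1} + \frac{910}{513} e_{2} + \frac{1820}{1539} e_{3} - \frac{455}{1539} e_{4} + \frac{455}{1539} e_{5} works whenever it is invertible — the component of v along it is kept and (v - w)/2 reverses, sending v to w.
Answer: -\frac{182}{171} e_{1} + \frac{910}{513} e_{2} + \frac{1820}{1539} e_{3} - \frac{455}{1539} e_{4} + \frac{455}{1539} e_{5}


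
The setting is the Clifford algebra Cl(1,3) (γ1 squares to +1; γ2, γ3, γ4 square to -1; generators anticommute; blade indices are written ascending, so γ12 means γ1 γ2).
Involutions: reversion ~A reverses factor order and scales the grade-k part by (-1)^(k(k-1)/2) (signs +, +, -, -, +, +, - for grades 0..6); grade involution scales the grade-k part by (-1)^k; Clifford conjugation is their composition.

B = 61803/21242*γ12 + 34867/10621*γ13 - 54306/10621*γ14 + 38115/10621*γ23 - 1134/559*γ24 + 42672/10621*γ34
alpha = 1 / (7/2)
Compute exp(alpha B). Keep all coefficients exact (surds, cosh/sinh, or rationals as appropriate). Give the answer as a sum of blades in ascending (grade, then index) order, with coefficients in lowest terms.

B^2 term by term: the squares give (61803/21242)^2*(γ12)^2 + (34867/10621)^2*(γ13)^2 + (-54306/10621)^2*(γ14)^2 + (38115/10621)^2*(γ23)^2 + (-1134/559)^2*(γ24)^2 + (42672/10621)^2*(γ34)^2 = 3819610809/451222564*(+1) + 1215707689/112805641*(+1) + 2949141636/112805641*(+1) + 1452753225/112805641*(-1) + 1285956/312481*(-1) + 1820899584/112805641*(-1) = 49/4 (each basis 2-blade squares to minus the product of its generators' squares); cross terms between blades sharing an index anticommute and cancel; the commuting (index-disjoint) pairs give grade-4 terms 2*c*c'*(blade product), which cancel blade by blade — γ1234: 2637257616/112805641 + 79078356/5937139 - 4139746380/112805641 = 0 — confirming B is simple. So B^2 = 49/4.
B^2 = 49/4 — B^2 > 0, so the exponential closes hyperbolically: l = 7/2, alpha*l = 1, so exp(alpha B) = cosh(1) + (sinh(1)/(7/2))*B = cosh(1) + (2*sinh(1)/7)*B.
Answer: cosh(1) + 8829*sinh(1)/10621*γ12 + 9962*sinh(1)/10621*γ13 - 15516*sinh(1)/10621*γ14 + 10890*sinh(1)/10621*γ23 - 324*sinh(1)/559*γ24 + 12192*sinh(1)/10621*γ34


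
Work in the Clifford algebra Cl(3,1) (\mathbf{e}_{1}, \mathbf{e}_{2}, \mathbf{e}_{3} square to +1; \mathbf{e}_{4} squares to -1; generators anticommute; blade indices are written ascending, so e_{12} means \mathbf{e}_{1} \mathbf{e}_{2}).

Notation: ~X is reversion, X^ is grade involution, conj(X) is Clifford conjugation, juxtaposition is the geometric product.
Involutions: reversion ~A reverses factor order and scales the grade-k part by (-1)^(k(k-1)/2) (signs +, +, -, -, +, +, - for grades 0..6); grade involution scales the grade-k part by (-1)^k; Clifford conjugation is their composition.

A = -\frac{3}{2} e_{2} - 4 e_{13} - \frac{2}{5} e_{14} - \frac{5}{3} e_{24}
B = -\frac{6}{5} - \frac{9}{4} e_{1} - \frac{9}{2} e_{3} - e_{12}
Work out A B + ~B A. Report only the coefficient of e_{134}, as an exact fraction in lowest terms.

first term: \frac{33}{2} e_{1} + \frac{9}{5} e_{2} - 9 e_{3} - \frac{9}{10} e_{4} - \frac{27}{8} e_{12} + \frac{24}{5} e_{13} - \frac{89}{75} e_{14} + \frac{43}{4} e_{23} + \frac{12}{5} e_{24} + \frac{15}{4} e_{124} - \frac{9}{5} e_{134} - \frac{15}{2} e_{234}
second term: -\frac{39}{2} e_{1} + \frac{9}{5} e_{2} + 9 e_{3} + \frac{9}{10} e_{4} + \frac{27}{8} e_{12} + \frac{24}{5} e_{13} - \frac{89}{75} e_{14} - \frac{11}{4} e_{23} + \frac{12}{5} e_{24} + \frac{15}{4} e_{124} - \frac{9}{5} e_{134} - \frac{15}{2} e_{234}
Answer: -\frac{18}{5}


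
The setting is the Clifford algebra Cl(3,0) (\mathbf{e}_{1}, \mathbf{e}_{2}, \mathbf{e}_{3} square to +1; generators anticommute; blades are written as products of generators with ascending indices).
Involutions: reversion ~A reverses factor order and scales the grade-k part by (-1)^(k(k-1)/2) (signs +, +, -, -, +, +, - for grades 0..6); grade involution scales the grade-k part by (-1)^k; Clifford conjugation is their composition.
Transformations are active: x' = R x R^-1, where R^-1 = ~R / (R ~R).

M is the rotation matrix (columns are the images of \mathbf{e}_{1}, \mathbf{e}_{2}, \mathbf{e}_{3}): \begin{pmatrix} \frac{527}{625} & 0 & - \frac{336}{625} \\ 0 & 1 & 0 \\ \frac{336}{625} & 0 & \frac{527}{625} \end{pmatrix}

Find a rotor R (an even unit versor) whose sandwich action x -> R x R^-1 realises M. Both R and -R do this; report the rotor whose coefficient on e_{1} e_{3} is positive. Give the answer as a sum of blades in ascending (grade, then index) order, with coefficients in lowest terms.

Method: write R = a + b12*e_{1} e_{2} + b13*e_{1} e_{3} + b23*e_{2} e_{3} with a^2 + b12^2 + b13^2 + b23^2 = 1 (so R^-1 = ~R). Expanding the columns R e_j ~R gives tr M = 4a^2 - 1 and, from the antisymmetric part, M21 - M12 = -4a*b12, M13 - M31 = 4a*b13, M32 - M23 = -4a*b23.
Here tr M = \frac{1679}{625}, so a^2 = (1 + tr M)/4 = \frac{576}{625} and a = ±\frac{24}{25}. Taking a = \frac{24}{25}: M21 - M12 = 0, M13 - M31 = -\frac{672}{625}, M32 - M23 = 0, giving b12 = 0, b13 = -\frac{7}{25}, b23 = 0, i.e. R = \frac{24}{25} - \frac{7}{25} e_{1} e_{3}.
Its e_{1} e_{3} coefficient is negative, so report the other preimage -R.
Answer: -\frac{24}{25} + \frac{7}{25} e_{1} e_{3}. Sheet selection: the two-to-one cover makes ±R indistinguishable at the matrix level (trace \frac{1679}{625}), so uniqueness comes from the required sign on e_{1} e_{3}.


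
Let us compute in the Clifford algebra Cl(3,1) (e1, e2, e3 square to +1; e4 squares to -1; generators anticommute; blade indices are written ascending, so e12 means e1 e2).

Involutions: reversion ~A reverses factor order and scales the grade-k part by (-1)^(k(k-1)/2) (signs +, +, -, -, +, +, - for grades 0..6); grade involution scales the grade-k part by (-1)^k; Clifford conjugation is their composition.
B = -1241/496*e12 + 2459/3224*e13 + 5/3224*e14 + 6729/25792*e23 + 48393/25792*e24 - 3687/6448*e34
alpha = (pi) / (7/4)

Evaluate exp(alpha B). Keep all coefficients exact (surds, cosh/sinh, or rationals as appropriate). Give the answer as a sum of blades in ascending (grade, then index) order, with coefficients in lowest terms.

B^2 term by term: the squares give (-1241/496)^2*(e12)^2 + (2459/3224)^2*(e13)^2 + (5/3224)^2*(e14)^2 + (6729/25792)^2*(e23)^2 + (48393/25792)^2*(e24)^2 + (-3687/6448)^2*(e34)^2 = 1540081/246016*(-1) + 6046681/10394176*(-1) + 25/10394176*(+1) + 45279441/665227264*(-1) + 2341882449/665227264*(+1) + 13593969/41576704*(+1) = -49/16 (each basis 2-blade squares to minus the product of its generators' squares); cross terms between blades sharing an index anticommute and cancel; the commuting (index-disjoint) pairs give grade-4 terms 2*c*c'*(blade product), which cancel blade by blade — e1234: 4575567/1599104 - 118998387/41576704 + 33645/41576704 = 0 — confirming B is simple. So B^2 = -49/16.
B^2 = -49/16 — a negative square means the series sums to a rotation: l = 7/4, alpha*l = pi, so exp(alpha B) = cos(pi) + (sin(pi)/(7/4))*B = -1 + (0)*B.
Answer: -1


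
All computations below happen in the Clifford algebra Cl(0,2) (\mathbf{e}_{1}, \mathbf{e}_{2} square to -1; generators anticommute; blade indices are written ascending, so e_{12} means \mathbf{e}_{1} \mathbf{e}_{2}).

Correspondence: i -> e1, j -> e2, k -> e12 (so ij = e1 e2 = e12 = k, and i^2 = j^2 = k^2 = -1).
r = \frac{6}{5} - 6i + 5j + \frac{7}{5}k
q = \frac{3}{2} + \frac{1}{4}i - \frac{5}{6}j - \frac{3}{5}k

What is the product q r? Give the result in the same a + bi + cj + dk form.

In blades: q = \frac{3}{2} + \frac{1}{4} e_{1} - \frac{5}{6} e_{2} - \frac{3}{5} e_{12}, r = \frac{6}{5} - 6 e_{1} + 5 e_{2} + \frac{7}{5} e_{12}.
Distribute q over r term by term (generator squares from the signature, products reordered to ascending indices): (\frac{3}{2})*r = \frac{9}{5} - 9 e_{1} + \frac{15}{2} e_{2} + \frac{21}{10} e_{12}; (\frac{1}{4} e_{1})*r = \frac{3}{2} + \frac{3}{10} e_{1} - \frac{7}{20} e_{2} + \frac{5}{4} e_{12}; (-\frac{5}{6} e_{2})*r = \frac{25}{6} - \frac{7}{6} e_{1} - e_{2} - 5 e_{12}; (-\frac{3}{5} e_{12})*r = \frac{21}{25} + 3 e_{1} + \frac{18}{5} e_{2} - \frac{18}{25} e_{12}.
Sum: \frac{623}{75} - \frac{103}{15} e_{1} + \frac{39}{4} e_{2} - \frac{237}{100} e_{12}; translating back through the correspondence:
Answer: \frac{623}{75} - \frac{103}{15}i + \frac{39}{4}j - \frac{237}{100}k


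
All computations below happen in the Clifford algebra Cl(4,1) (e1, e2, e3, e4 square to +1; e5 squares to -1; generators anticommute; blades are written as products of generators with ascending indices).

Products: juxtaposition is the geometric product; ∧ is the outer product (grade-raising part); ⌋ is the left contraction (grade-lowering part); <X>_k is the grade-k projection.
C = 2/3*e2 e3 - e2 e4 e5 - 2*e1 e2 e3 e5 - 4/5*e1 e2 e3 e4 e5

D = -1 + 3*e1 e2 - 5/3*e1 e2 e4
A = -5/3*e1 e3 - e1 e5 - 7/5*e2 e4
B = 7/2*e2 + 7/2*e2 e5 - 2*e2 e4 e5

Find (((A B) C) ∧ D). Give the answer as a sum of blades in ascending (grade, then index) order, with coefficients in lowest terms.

step 1: 49/10*e4 - 14/5*e5 - 7/2*e1 e2 + 49/10*e4 e5 + 35/6*e1 e2 e3 - 2*e1 e2 e4 + 7/2*e1 e2 e5 + 35/6*e1 e2 e3 e5 - 10/3*e1 e2 e3 e4 e5
step 2: 9 - 35/9*e1 - 49/10*e2 + 7*e3 + 2*e4 + 35/3*e5 - 17/3*e1 e3 + 7/2*e1 e4 - 53/9*e1 e5 - 14/5*e2 e4 + 49/10*e2 e5 - 14/5*e3 e4 - 27/5*e3 e5 + 14/3*e4 e5 + 42/25*e1 e2 e3 - 43/6*e1 e3 e4 + 7/3*e1 e3 e5 + 103/18*e1 e4 e5 + 49/15*e2 e3 e4 - 28/15*e2 e3 e5 + 6/5*e3 e4 e5 + 189/25*e1 e2 e3 e4 + 98/25*e1 e2 e3 e5 + 35/6*e1 e3 e4 e5 + 49/15*e2 e3 e4 e5 + 49/5*e1 e2 e3 e4 e5
step 3: -9 + 35/9*e1 + 49/10*e2 - 7*e3 - 2*e4 - 35/3*e5 + 27*e1 e2 + 17/3*e1 e3 - 7/2*e1 e4 + 53/9*e1 e5 + 14/5*e2 e4 - 49/10*e2 e5 + 14/5*e3 e4 + 27/5*e3 e5 - 14/3*e4 e5 + 483/25*e1 e2 e3 - 9*e1 e2 e4 + 35*e1 e2 e5 + 43/6*e1 e3 e4 - 7/3*e1 e3 e5 - 103/18*e1 e4 e5 - 49/15*e2 e3 e4 + 28/15*e2 e3 e5 - 6/5*e3 e4 e5 - 2072/75*e1 e2 e3 e4 - 503/25*e1 e2 e3 e5 + 301/9*e1 e2 e4 e5 - 35/6*e1 e3 e4 e5 - 49/15*e2 e3 e4 e5 - 76/5*e1 e2 e3 e4 e5
Answer: -9 + 35/9*e1 + 49/10*e2 - 7*e3 - 2*e4 - 35/3*e5 + 27*e1 e2 + 17/3*e1 e3 - 7/2*e1 e4 + 53/9*e1 e5 + 14/5*e2 e4 - 49/10*e2 e5 + 14/5*e3 e4 + 27/5*e3 e5 - 14/3*e4 e5 + 483/25*e1 e2 e3 - 9*e1 e2 e4 + 35*e1 e2 e5 + 43/6*e1 e3 e4 - 7/3*e1 e3 e5 - 103/18*e1 e4 e5 - 49/15*e2 e3 e4 + 28/15*e2 e3 e5 - 6/5*e3 e4 e5 - 2072/75*e1 e2 e3 e4 - 503/25*e1 e2 e3 e5 + 301/9*e1 e2 e4 e5 - 35/6*e1 e3 e4 e5 - 49/15*e2 e3 e4 e5 - 76/5*e1 e2 e3 e4 e5


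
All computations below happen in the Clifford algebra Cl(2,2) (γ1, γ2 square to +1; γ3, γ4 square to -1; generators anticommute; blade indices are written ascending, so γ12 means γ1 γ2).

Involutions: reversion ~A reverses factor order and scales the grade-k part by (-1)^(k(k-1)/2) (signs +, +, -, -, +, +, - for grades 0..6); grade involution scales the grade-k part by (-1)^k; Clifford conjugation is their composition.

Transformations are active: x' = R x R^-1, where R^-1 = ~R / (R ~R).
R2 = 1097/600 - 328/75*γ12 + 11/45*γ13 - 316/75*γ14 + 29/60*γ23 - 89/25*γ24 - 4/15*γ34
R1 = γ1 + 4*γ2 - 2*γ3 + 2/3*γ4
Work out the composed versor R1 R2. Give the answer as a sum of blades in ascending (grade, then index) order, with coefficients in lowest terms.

Distribute over the terms of R1 (each basis-blade product reordered to ascending indices, repeated generators contracted through their squares):
(γ1) R2 = 1097/600*γ1 - 328/75*γ2 + 11/45*γ3 - 316/75*γ4 + 29/60*γ123 - 89/25*γ124 - 4/15*γ134
(4*γ2) R2 = 1312/75*γ1 + 1097/150*γ2 + 29/15*γ3 - 356/25*γ4 - 44/45*γ123 + 1264/75*γ124 - 16/15*γ234
(-2*γ3) R2 = -22/45*γ1 - 29/30*γ2 - 1097/300*γ3 - 8/15*γ4 + 656/75*γ123 - 632/75*γ134 - 178/25*γ234
(2/3*γ4) R2 = -632/225*γ1 - 178/75*γ2 - 8/45*γ3 + 1097/900*γ4 - 656/225*γ124 + 22/135*γ134 + 29/90*γ234
Summing the partial products and collecting blades:
Answer: 28843/1800*γ1 - 2/5*γ2 - 497/300*γ3 - 15991/900*γ4 + 7427/900*γ123 + 467/45*γ124 - 5758/675*γ134 - 3539/450*γ234


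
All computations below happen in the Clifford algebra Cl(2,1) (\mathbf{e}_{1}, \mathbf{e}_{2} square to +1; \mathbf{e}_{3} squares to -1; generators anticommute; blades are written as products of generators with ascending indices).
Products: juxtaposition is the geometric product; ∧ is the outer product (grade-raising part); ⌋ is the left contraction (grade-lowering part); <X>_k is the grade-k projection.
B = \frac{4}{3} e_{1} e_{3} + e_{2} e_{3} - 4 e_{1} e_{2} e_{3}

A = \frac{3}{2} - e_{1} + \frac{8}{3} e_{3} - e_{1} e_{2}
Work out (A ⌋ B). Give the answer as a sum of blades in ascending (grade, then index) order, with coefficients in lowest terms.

step 1: \frac{32}{9} e_{1} + \frac{8}{3} e_{2} - \frac{16}{3} e_{3} + \frac{32}{3} e_{1} e_{2} + 2 e_{1} e_{3} + \frac{11}{2} e_{2} e_{3} - 6 e_{1} e_{2} e_{3}
Answer: \frac{32}{9} e_{1} + \frac{8}{3} e_{2} - \frac{16}{3} e_{3} + \frac{32}{3} e_{1} e_{2} + 2 e_{1} e_{3} + \frac{11}{2} e_{2} e_{3} - 6 e_{1} e_{2} e_{3}


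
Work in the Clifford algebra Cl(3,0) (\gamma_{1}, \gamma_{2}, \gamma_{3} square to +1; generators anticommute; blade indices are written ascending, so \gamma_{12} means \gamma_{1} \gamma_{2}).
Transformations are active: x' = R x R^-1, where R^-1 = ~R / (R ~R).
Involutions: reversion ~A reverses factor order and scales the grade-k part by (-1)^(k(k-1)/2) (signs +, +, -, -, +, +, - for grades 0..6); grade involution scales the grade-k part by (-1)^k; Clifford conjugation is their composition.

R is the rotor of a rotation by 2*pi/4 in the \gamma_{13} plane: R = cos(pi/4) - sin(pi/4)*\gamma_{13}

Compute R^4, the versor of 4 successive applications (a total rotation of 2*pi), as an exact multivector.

Because a rotor carries half the rotation angle, composing 4 copies of this \gamma_{13}-plane rotor multiplies the phase: 4*(pi/4) = \pi, hence R^4 = cos(\pi) - sin(\pi)*\gamma_{13}.
cos(\pi) = -1 and sin(\pi) = 0, so R^4 = -1. The total rotation 2*pi is 1 full turn, so every vector returns to itself, yet the rotor is -1, on the OTHER sheet of the double cover (an odd number of 2*pi turns).
Answer: -1


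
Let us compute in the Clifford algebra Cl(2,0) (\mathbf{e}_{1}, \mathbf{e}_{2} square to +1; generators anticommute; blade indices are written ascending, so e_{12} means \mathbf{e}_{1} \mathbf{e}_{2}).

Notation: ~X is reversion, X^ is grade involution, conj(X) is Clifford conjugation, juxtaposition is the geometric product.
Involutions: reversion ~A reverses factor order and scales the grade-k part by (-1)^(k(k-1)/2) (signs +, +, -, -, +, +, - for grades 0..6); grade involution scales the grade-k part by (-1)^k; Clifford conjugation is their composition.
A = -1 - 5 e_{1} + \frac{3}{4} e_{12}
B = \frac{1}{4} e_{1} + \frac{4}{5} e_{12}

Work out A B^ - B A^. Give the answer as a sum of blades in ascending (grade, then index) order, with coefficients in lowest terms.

first term: \frac{13}{20} + \frac{1}{4} e_{1} - \frac{61}{16} e_{2} - \frac{4}{5} e_{12}
second term: \frac{13}{20} - \frac{1}{4} e_{1} - \frac{61}{16} e_{2} - \frac{4}{5} e_{12}
Answer: \frac{1}{2} e_{1}


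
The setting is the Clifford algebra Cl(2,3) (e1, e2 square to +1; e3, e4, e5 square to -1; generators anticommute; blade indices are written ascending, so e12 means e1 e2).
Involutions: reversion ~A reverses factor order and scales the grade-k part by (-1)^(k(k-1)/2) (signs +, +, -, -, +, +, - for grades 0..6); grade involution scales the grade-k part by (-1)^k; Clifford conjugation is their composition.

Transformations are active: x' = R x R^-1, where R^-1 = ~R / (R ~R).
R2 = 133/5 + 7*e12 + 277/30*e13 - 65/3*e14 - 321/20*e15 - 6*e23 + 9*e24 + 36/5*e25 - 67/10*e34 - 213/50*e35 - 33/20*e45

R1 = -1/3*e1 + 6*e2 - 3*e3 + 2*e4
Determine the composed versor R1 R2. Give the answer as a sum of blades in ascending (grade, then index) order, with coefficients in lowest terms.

Distribute over the terms of R1 (each basis-blade product reordered to ascending indices, repeated generators contracted through their squares):
(-1/3*e1) R2 = -133/15*e1 - 7/3*e2 - 277/90*e3 + 65/9*e4 + 107/20*e5 + 2*e123 - 3*e124 - 12/5*e125 + 67/30*e134 + 71/50*e135 + 11/20*e145
(6*e2) R2 = -42*e1 + 798/5*e2 - 36*e3 + 54*e4 + 216/5*e5 - 277/5*e123 + 130*e124 + 963/10*e125 - 201/5*e234 - 639/25*e235 - 99/10*e245
(-3*e3) R2 = -277/10*e1 + 18*e2 - 399/5*e3 - 201/10*e4 - 639/50*e5 - 21*e123 - 65*e134 - 963/20*e135 + 27*e234 + 108/5*e235 + 99/20*e345
(2*e4) R2 = -130/3*e1 + 18*e2 - 67/5*e3 + 266/5*e4 + 33/10*e5 + 14*e124 + 277/15*e134 + 321/10*e145 - 12*e234 - 72/5*e245 + 213/25*e345
Summing the partial products and collecting blades:
Answer: -1219/10*e1 + 2899/15*e2 - 2381/18*e3 + 8489/90*e4 + 3907/100*e5 - 372/5*e123 + 141*e124 + 939/10*e125 - 443/10*e134 - 4673/100*e135 + 653/20*e145 - 126/5*e234 - 99/25*e235 - 243/10*e245 + 1347/100*e345


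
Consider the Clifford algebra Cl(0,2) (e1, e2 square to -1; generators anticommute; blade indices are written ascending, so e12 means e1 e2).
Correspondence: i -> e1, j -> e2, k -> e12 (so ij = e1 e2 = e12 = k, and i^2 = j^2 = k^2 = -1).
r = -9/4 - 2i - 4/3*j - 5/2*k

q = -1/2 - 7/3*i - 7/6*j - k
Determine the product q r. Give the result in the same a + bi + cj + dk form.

In blades: q = -1/2 - 7/3*e1 - 7/6*e2 - e12, r = -9/4 - 2*e1 - 4/3*e2 - 5/2*e12.
Distribute q over r term by term (generator squares from the signature, products reordered to ascending indices): (-1/2)*r = 9/8 + e1 + 2/3*e2 + 5/4*e12; (-7/3*e1)*r = -14/3 + 21/4*e1 - 35/6*e2 + 28/9*e12; (-7/6*e2)*r = -14/9 + 35/12*e1 + 21/8*e2 - 7/3*e12; (-e12)*r = -5/2 - 4/3*e1 + 2*e2 + 9/4*e12.
Sum: -547/72 + 47/6*e1 - 13/24*e2 + 77/18*e12; translating back through the correspondence:
Answer: -547/72 + 47/6*i - 13/24*j + 77/18*k


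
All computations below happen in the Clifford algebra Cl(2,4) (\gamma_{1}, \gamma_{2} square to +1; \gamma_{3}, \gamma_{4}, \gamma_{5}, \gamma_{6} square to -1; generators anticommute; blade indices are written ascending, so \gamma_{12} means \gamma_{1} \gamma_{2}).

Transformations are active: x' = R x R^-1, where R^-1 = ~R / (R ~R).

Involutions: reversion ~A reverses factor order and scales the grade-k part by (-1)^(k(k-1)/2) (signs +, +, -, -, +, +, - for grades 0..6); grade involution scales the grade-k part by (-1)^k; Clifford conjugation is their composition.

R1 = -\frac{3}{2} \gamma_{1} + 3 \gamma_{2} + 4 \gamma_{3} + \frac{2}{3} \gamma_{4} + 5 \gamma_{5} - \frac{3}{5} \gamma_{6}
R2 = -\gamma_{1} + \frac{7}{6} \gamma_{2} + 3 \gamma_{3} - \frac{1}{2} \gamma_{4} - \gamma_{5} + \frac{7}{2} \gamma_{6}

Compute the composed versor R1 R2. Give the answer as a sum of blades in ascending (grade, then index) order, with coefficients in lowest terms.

Distribute over the terms of R1 (each basis-blade product reordered to ascending indices, repeated generators contracted through their squares):
(-\frac{3}{2} \gamma_{1}) R2 = \frac{3}{2} - \frac{7}{4} \gamma_{12} - \frac{9}{2} \gamma_{13} + \frac{3}{4} \gamma_{14} + \frac{3}{2} \gamma_{15} - \frac{21}{4} \gamma_{16}
(3 \gamma_{2}) R2 = \frac{7}{2} + 3 \gamma_{12} + 9 \gamma_{23} - \frac{3}{2} \gamma_{24} - 3 \gamma_{25} + \frac{21}{2} \gamma_{26}
(4 \gamma_{3}) R2 = -12 + 4 \gamma_{13} - \frac{14}{3} \gamma_{23} - 2 \gamma_{34} - 4 \gamma_{35} + 14 \gamma_{36}
(\frac{2}{3} \gamma_{4}) R2 = \frac{1}{3} + \frac{2}{3} \gamma_{14} - \frac{7}{9} \gamma_{24} - 2 \gamma_{34} - \frac{2}{3} \gamma_{45} + \frac{7}{3} \gamma_{46}
(5 \gamma_{5}) R2 = 5 + 5 \gamma_{15} - \frac{35}{6} \gamma_{25} - 15 \gamma_{35} + \frac{5}{2} \gamma_{45} + \frac{35}{2} \gamma_{56}
(-\frac{3}{5} \gamma_{6}) R2 = \frac{21}{10} - \frac{3}{5} \gamma_{16} + \frac{7}{10} \gamma_{26} + \frac{9}{5} \gamma_{36} - \frac{3}{10} \gamma_{46} - \frac{3}{5} \gamma_{56}
Summing the partial products and collecting blades:
Answer: \frac{13}{30} + \frac{5}{4} \gamma_{12} - \frac{1}{2} \gamma_{13} + \frac{17}{12} \gamma_{14} + \frac{13}{2} \gamma_{15} - \frac{117}{20} \gamma_{16} + \frac{13}{3} \gamma_{23} - \frac{41}{18} \gamma_{24} - \frac{53}{6} \gamma_{25} + \frac{56}{5} \gamma_{26} - 4 \gamma_{34} - 19 \gamma_{35} + \frac{79}{5} \gamma_{36} + \frac{11}{6} \gamma_{45} + \frac{61}{30} \gamma_{46} + \frac{169}{10} \gamma_{56}


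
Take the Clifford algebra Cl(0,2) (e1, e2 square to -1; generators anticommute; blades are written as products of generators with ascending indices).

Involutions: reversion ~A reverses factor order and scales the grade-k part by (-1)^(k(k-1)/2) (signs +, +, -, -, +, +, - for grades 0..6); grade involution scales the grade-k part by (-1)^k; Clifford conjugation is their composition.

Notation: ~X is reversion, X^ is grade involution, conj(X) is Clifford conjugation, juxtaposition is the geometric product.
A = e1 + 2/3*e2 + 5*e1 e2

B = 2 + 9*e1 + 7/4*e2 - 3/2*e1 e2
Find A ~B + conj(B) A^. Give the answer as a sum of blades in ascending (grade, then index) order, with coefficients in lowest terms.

first term: -53/3 - 23/4*e1 + 269/6*e2 + 23/4*e1 e2
second term: -53/3 - 39/4*e1 + 253/6*e2 + 57/4*e1 e2
Answer: -106/3 - 31/2*e1 + 87*e2 + 20*e1 e2


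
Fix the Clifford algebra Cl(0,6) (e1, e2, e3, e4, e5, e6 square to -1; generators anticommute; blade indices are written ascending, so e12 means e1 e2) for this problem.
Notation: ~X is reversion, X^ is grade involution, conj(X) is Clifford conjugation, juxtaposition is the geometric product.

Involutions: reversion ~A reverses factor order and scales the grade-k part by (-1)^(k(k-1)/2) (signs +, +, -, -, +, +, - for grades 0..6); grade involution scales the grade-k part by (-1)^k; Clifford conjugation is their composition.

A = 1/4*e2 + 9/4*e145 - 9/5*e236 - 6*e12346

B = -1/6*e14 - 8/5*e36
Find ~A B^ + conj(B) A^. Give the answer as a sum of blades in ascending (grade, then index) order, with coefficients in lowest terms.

first term: 72/25*e2 - 3/8*e5 + 1157/120*e124 - 7/5*e236 - 3/10*e12346 + 18/5*e13456
second term: -72/25*e2 + 3/8*e5 + 1157/120*e124 - 7/5*e236 + 3/10*e12346 - 18/5*e13456
Answer: 1157/60*e124 - 14/5*e236


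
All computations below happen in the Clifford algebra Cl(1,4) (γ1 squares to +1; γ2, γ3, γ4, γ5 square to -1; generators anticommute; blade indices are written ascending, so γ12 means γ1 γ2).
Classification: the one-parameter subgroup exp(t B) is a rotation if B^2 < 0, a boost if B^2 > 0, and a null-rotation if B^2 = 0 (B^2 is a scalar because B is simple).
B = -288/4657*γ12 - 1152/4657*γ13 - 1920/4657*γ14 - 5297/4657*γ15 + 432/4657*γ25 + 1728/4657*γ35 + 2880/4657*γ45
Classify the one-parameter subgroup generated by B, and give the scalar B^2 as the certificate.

B^2 term by term: the squares give (-288/4657)^2*(γ12)^2 + (-1152/4657)^2*(γ13)^2 + (-1920/4657)^2*(γ14)^2 + (-5297/4657)^2*(γ15)^2 + (432/4657)^2*(γ25)^2 + (1728/4657)^2*(γ35)^2 + (2880/4657)^2*(γ45)^2 = 82944/21687649*(+1) + 1327104/21687649*(+1) + 3686400/21687649*(+1) + 28058209/21687649*(+1) + 186624/21687649*(-1) + 2985984/21687649*(-1) + 8294400/21687649*(-1) = 1 (each basis 2-blade squares to minus the product of its generators' squares); cross terms between blades sharing an index anticommute and cancel; the commuting (index-disjoint) pairs give grade-4 terms 2*c*c'*(blade product), which cancel blade by blade — γ1235: -995328/21687649 + 995328/21687649 = 0; γ1245: -1658880/21687649 + 1658880/21687649 = 0; γ1345: -6635520/21687649 + 6635520/21687649 = 0 — confirming B is simple. So B^2 = 1.
Answer: boost, certificate B^2 = 1. The invariant at work: B^2 = 1 is unchanged by conjugation, hence its sign classifies the subgroup whatever basis B is written in.


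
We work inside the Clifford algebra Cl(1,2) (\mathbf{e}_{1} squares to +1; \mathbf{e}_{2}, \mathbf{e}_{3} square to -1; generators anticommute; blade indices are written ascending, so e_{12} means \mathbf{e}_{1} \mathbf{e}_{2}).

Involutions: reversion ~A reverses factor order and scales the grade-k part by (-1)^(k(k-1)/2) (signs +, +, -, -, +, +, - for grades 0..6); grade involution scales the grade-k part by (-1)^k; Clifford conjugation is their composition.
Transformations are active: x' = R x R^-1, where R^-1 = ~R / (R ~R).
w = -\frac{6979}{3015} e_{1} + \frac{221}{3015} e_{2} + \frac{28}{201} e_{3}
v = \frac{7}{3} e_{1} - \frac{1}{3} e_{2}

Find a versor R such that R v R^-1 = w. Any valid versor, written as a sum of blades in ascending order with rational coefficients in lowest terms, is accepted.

A norm check does it: q(v) = q(w) = \frac{16}{3}, hence R = v + w = \frac{56}{3015} e_{1} - \frac{784}{3015} e_{2} + \frac{28}{201} e_{3} realises the map — parallel part kept, (v - w)/2 negated, v carried to w.
Answer: \frac{56}{3015} e_{1} - \frac{784}{3015} e_{2} + \frac{28}{201} e_{3}


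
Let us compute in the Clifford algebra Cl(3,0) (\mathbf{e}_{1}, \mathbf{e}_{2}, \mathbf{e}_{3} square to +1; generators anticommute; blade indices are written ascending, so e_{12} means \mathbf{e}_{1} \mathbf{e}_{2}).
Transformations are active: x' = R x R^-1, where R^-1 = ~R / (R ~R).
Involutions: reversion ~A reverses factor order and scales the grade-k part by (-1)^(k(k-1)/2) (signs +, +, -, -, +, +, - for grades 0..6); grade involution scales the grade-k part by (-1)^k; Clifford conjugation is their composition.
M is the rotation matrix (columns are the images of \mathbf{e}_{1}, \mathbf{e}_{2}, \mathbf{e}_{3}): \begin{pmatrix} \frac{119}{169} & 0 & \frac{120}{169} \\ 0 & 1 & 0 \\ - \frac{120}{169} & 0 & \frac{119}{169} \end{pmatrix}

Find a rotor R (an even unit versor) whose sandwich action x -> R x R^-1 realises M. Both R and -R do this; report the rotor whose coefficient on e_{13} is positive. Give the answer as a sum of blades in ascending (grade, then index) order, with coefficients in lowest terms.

Method: write R = a + b12*e_{12} + b13*e_{13} + b23*e_{23} with a^2 + b12^2 + b13^2 + b23^2 = 1 (so R^-1 = ~R). Expanding the columns R e_j ~R gives tr M = 4a^2 - 1 and, from the antisymmetric part, M21 - M12 = -4a*b12, M13 - M31 = 4a*b13, M32 - M23 = -4a*b23.
Here tr M = \frac{407}{169}, so a^2 = (1 + tr M)/4 = \frac{144}{169} and a = ±\frac{12}{13}. Taking a = \frac{12}{13}: M21 - M12 = 0, M13 - M31 = \frac{240}{169}, M32 - M23 = 0, giving b12 = 0, b13 = \frac{5}{13}, b23 = 0, i.e. R = \frac{12}{13} + \frac{5}{13} e_{13}.
Its e_{13} coefficient is already positive.
Answer: \frac{12}{13} + \frac{5}{13} e_{13}. Sheet selection: the two-to-one cover makes ±R indistinguishable at the matrix level (trace \frac{407}{169}), so uniqueness comes from the required sign on e_{13}.


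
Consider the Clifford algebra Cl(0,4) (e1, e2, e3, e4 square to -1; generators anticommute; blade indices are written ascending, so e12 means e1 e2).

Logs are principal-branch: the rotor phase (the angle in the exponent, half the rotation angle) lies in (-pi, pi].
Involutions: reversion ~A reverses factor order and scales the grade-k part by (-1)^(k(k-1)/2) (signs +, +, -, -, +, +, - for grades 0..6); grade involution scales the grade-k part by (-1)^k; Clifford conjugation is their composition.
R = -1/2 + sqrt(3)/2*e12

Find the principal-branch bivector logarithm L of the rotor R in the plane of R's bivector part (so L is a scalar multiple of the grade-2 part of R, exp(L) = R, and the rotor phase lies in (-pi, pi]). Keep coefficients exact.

The scalar part of R is -1/2, so the principal-branch rotor phase is pinned; divide the bivector part by its sine to get the unit plane — L is the phase times that plane.
Concretely: cos(phase) = -1/2 gives phase = ±2*pi/3, and since phase/sin(phase) is even the sign is immaterial: L = (phase/sin(phase)) * <R>_2 = (4*sqrt(3)*pi/9) * <R>_2.
Answer: 2*pi/3*e12


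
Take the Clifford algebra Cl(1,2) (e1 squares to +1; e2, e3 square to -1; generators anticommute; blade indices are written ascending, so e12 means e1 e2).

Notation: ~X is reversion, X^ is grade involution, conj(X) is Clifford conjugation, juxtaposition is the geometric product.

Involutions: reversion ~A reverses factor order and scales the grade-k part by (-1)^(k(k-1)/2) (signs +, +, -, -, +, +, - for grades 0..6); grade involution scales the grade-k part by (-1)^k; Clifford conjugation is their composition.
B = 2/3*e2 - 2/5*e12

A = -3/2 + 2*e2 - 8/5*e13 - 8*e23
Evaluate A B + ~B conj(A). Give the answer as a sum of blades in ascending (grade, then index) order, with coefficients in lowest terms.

first term: -4/3 - 4/5*e1 - e2 - 16/3*e3 + 3/5*e12 + 16/5*e13 + 16/25*e23 + 16/15*e123
second term: 4/3 + 4/5*e1 - e2 - 16/3*e3 - 3/5*e12 - 16/5*e13 - 16/25*e23 - 16/15*e123
Answer: -2*e2 - 32/3*e3


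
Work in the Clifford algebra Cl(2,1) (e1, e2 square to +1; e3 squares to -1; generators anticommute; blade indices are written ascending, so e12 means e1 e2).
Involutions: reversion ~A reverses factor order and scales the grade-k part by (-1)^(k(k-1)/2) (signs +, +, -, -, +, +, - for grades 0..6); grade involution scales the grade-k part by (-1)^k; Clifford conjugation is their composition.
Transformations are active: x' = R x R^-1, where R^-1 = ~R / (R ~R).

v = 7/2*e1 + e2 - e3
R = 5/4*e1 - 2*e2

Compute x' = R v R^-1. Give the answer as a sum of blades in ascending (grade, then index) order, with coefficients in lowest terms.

~R = 5/4*e1 - 2*e2, and R ~R = 89/16, so R^-1 = ~R / (89/16).
R v = 19/8 + 33/4*e12 - 5/4*e13 + 2*e23
Answer: -433/178*e1 - 241/89*e2 + e3


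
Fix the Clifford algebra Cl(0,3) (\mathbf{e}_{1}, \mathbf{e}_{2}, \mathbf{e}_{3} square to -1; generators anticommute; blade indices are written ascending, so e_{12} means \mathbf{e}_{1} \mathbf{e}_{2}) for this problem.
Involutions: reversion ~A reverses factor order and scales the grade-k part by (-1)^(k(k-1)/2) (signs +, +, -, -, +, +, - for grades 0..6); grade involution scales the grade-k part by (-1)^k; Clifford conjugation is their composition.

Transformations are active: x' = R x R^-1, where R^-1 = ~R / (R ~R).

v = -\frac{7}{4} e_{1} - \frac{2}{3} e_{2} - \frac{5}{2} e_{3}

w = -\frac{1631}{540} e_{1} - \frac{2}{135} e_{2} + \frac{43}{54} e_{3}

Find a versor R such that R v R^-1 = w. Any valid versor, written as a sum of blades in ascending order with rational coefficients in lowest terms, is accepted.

Equal squares first: v^2 = w^2 = -\frac{1405}{144}. Then v + w = -\frac{644}{135} e_{1} - \frac{92}{135} e_{2} - \frac{46}{27} e_{3} is a versor taking v to w, provided it is invertible.
Answer: -\frac{644}{135} e_{1} - \frac{92}{135} e_{2} - \frac{46}{27} e_{3}


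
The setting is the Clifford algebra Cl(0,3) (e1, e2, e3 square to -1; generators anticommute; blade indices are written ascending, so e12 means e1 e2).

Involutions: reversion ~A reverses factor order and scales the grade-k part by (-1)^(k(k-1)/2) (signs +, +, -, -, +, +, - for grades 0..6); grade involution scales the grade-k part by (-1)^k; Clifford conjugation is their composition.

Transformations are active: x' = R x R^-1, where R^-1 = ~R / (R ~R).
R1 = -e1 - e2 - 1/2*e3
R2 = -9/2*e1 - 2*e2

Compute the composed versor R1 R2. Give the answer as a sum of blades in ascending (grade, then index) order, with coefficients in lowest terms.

Distribute over the terms of R2 (each basis-blade product reordered to ascending indices, repeated generators contracted through their squares):
R1 (-9/2*e1) = -9/2 - 9/2*e12 - 9/4*e13
R1 (-2*e2) = -2 + 2*e12 - e23
Summing the partial products and collecting blades:
Answer: -13/2 - 5/2*e12 - 9/4*e13 - e23
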